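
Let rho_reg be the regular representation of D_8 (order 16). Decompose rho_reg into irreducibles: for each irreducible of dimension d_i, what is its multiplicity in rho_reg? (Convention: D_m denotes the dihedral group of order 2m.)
Each irreducible V_i of dimension d_i appears with multiplicity d_i, i.e. rho_reg = (direct sum over all irreducibles V_i) d_i V_i. The irreducible dimensions for D_8 are 1, 1, 1, 1, 2, 2, 2: 4 irreducibles of dimension 1, each with multiplicity 1; 3 irreducibles of dimension 2, each with multiplicity 2. Total dimension 4*1*1 + 3*2*2 = 16 = |G|.

Working: General theorem: in the regular representation of a finite group G, each irreducible appears with multiplicity equal to its dimension. Check: dim(rho_reg) = sum d_i^2 = 1 + 1 + 1 + 1 + 4 + 4 + 4 = 16 = |G|.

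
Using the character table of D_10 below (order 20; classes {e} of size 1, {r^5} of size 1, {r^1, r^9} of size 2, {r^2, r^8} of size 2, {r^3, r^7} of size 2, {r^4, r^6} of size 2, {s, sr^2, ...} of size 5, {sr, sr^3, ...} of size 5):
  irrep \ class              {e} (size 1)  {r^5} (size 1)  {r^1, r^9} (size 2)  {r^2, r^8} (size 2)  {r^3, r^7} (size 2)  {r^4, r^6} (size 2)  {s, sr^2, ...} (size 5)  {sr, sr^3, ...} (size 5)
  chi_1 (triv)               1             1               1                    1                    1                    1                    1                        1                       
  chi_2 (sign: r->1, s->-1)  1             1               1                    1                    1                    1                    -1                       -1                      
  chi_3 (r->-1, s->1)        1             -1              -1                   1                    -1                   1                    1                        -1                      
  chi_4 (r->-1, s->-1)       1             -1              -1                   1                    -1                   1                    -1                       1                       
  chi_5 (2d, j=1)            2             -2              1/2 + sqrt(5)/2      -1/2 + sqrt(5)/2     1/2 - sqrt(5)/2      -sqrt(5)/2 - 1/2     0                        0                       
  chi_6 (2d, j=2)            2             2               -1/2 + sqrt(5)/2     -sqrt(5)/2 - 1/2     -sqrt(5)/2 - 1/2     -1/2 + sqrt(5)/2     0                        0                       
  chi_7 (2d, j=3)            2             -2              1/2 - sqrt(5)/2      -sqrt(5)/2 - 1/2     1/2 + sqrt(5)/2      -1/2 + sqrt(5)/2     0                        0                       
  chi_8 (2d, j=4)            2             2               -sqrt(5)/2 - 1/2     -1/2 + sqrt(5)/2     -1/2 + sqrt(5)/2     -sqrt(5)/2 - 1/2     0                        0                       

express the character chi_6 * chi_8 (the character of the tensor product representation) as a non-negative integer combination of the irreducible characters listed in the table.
chi_6 tensor chi_8 = chi_6 + chi_8 (all other irreducibles have multiplicity 0).

Justification: The character of a tensor product is the pointwise product (chi_6 * chi_8)(C) = chi_6(C) * chi_8(C):
  {e}: (2)*(2), {r^5}: (2)*(2), {r^1, r^9}: (-1/2 + sqrt(5)/2)*(-sqrt(5)/2 - 1/2), {r^2, r^8}: (-sqrt(5)/2 - 1/2)*(-1/2 + sqrt(5)/2), {r^3, r^7}: (-sqrt(5)/2 - 1/2)*(-1/2 + sqrt(5)/2), {r^4, r^6}: (-1/2 + sqrt(5)/2)*(-sqrt(5)/2 - 1/2), {s, sr^2, ...}: (0)*(0), {sr, sr^3, ...}: (0)*(0)
so (chi_6 * chi_8) takes values
  {e} -> 4, {r^5} -> 4, {r^1, r^9} -> -1, {r^2, r^8} -> -1, {r^3, r^7} -> -1, {r^4, r^6} -> -1, {s, sr^2, ...} -> 0, {sr, sr^3, ...} -> 0.
Now take the inner product of this character with each irreducible chi from the table, <chi_6*chi_8, chi> = (1/20) sum_C |C| (chi_6*chi_8)(C) conj(chi(C)):
  <chi_6*chi_8, chi_1> = (1/20)[1*(4)*conj(1) + 1*(4)*conj(1) + 2*(-1)*conj(1) + 2*(-1)*conj(1) + 2*(-1)*conj(1) + 2*(-1)*conj(1) + 5*(0)*conj(1) + 5*(0)*conj(1)]
      = (1/20)[(4) + (4) + (-2) + (-2) + (-2) + (-2) + (0) + (0)] = 0/20 = 0
  <chi_6*chi_8, chi_2> = (1/20)[1*(4)*conj(1) + 1*(4)*conj(1) + 2*(-1)*conj(1) + 2*(-1)*conj(1) + 2*(-1)*conj(1) + 2*(-1)*conj(1) + 5*(0)*conj(-1) + 5*(0)*conj(-1)]
      = (1/20)[(4) + (4) + (-2) + (-2) + (-2) + (-2) + (0) + (0)] = 0/20 = 0
  <chi_6*chi_8, chi_3> = (1/20)[1*(4)*conj(1) + 1*(4)*conj(-1) + 2*(-1)*conj(-1) + 2*(-1)*conj(1) + 2*(-1)*conj(-1) + 2*(-1)*conj(1) + 5*(0)*conj(1) + 5*(0)*conj(-1)]
      = (1/20)[(4) + (-4) + (2) + (-2) + (2) + (-2) + (0) + (0)] = 0/20 = 0
  <chi_6*chi_8, chi_4> = (1/20)[1*(4)*conj(1) + 1*(4)*conj(-1) + 2*(-1)*conj(-1) + 2*(-1)*conj(1) + 2*(-1)*conj(-1) + 2*(-1)*conj(1) + 5*(0)*conj(-1) + 5*(0)*conj(1)]
      = (1/20)[(4) + (-4) + (2) + (-2) + (2) + (-2) + (0) + (0)] = 0/20 = 0
  <chi_6*chi_8, chi_5> = (1/20)[1*(4)*conj(2) + 1*(4)*conj(-2) + 2*(-1)*conj(1/2 + sqrt(5)/2) + 2*(-1)*conj(-1/2 + sqrt(5)/2) + 2*(-1)*conj(1/2 - sqrt(5)/2) + 2*(-1)*conj(-sqrt(5)/2 - 1/2) + 5*(0)*conj(0) + 5*(0)*conj(0)]
      = (1/20)[(8) + (-8) + (-sqrt(5) - 1) + (1 - sqrt(5)) + (-1 + sqrt(5)) + (1 + sqrt(5)) + (0) + (0)] = 0/20 = 0
  <chi_6*chi_8, chi_6> = (1/20)[1*(4)*conj(2) + 1*(4)*conj(2) + 2*(-1)*conj(-1/2 + sqrt(5)/2) + 2*(-1)*conj(-sqrt(5)/2 - 1/2) + 2*(-1)*conj(-sqrt(5)/2 - 1/2) + 2*(-1)*conj(-1/2 + sqrt(5)/2) + 5*(0)*conj(0) + 5*(0)*conj(0)]
      = (1/20)[(8) + (8) + (1 - sqrt(5)) + (1 + sqrt(5)) + (1 + sqrt(5)) + (1 - sqrt(5)) + (0) + (0)] = 20/20 = 1
  <chi_6*chi_8, chi_7> = (1/20)[1*(4)*conj(2) + 1*(4)*conj(-2) + 2*(-1)*conj(1/2 - sqrt(5)/2) + 2*(-1)*conj(-sqrt(5)/2 - 1/2) + 2*(-1)*conj(1/2 + sqrt(5)/2) + 2*(-1)*conj(-1/2 + sqrt(5)/2) + 5*(0)*conj(0) + 5*(0)*conj(0)]
      = (1/20)[(8) + (-8) + (-1 + sqrt(5)) + (1 + sqrt(5)) + (-sqrt(5) - 1) + (1 - sqrt(5)) + (0) + (0)] = 0/20 = 0
  <chi_6*chi_8, chi_8> = (1/20)[1*(4)*conj(2) + 1*(4)*conj(2) + 2*(-1)*conj(-sqrt(5)/2 - 1/2) + 2*(-1)*conj(-1/2 + sqrt(5)/2) + 2*(-1)*conj(-1/2 + sqrt(5)/2) + 2*(-1)*conj(-sqrt(5)/2 - 1/2) + 5*(0)*conj(0) + 5*(0)*conj(0)]
      = (1/20)[(8) + (8) + (1 + sqrt(5)) + (1 - sqrt(5)) + (1 - sqrt(5)) + (1 + sqrt(5)) + (0) + (0)] = 20/20 = 1
Hence the multiplicities are chi_6: 1, chi_8: 1. Dimension check: dim(chi_6)*dim(chi_8) = 2*2 = 4 and sum (mult * dim) = 1*2 + 1*2 = 4.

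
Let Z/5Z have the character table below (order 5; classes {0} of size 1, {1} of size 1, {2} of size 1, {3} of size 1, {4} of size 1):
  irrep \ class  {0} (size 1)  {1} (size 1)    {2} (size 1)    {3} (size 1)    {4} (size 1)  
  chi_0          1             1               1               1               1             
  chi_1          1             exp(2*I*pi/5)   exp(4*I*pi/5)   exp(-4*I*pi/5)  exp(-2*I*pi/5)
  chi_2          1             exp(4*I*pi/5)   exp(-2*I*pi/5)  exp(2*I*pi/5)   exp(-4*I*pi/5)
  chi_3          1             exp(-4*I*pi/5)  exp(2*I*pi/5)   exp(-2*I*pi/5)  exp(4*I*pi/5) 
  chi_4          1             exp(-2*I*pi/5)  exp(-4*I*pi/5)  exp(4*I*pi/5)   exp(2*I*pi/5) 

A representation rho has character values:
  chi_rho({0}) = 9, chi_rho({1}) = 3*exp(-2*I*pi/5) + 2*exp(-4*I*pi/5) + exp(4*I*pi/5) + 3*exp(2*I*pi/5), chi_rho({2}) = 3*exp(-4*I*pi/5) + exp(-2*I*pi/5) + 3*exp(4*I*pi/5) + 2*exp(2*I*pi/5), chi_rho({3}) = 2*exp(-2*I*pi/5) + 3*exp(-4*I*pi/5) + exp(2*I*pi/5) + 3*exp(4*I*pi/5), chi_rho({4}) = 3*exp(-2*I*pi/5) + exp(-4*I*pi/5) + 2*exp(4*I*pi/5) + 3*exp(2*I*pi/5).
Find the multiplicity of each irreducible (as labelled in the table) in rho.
Multiplicities: chi_0: 0, chi_1: 3, chi_2: 1, chi_3: 2, chi_4: 3.

Use <chi_rho, chi> = (1/|G|) sum_C |C| * chi_rho(C) * conj(chi(C)) with |G| = 5 for each irreducible chi in the table:
  <chi_rho, chi_0> = (1/5)[1*(9)*conj(1) + 1*(3*exp(-2*I*pi/5) + 2*exp(-4*I*pi/5) + exp(4*I*pi/5) + 3*exp(2*I*pi/5))*conj(1) + 1*(3*exp(-4*I*pi/5) + exp(-2*I*pi/5) + 3*exp(4*I*pi/5) + 2*exp(2*I*pi/5))*conj(1) + 1*(2*exp(-2*I*pi/5) + 3*exp(-4*I*pi/5) + exp(2*I*pi/5) + 3*exp(4*I*pi/5))*conj(1) + 1*(3*exp(-2*I*pi/5) + exp(-4*I*pi/5) + 2*exp(4*I*pi/5) + 3*exp(2*I*pi/5))*conj(1)]
      = (1/5)[(9) + (3*exp(-2*I*pi/5) + 2*exp(-4*I*pi/5) + exp(4*I*pi/5) + 3*exp(2*I*pi/5)) + (3*exp(-4*I*pi/5) + exp(-2*I*pi/5) + 3*exp(4*I*pi/5) + 2*exp(2*I*pi/5)) + (2*exp(-2*I*pi/5) + 3*exp(-4*I*pi/5) + exp(2*I*pi/5) + 3*exp(4*I*pi/5)) + (3*exp(-2*I*pi/5) + exp(-4*I*pi/5) + 2*exp(4*I*pi/5) + 3*exp(2*I*pi/5))] = 0/5 = 0
  <chi_rho, chi_1> = (1/5)[1*(9)*conj(1) + 1*(3*exp(-2*I*pi/5) + 2*exp(-4*I*pi/5) + exp(4*I*pi/5) + 3*exp(2*I*pi/5))*conj(exp(2*I*pi/5)) + 1*(3*exp(-4*I*pi/5) + exp(-2*I*pi/5) + 3*exp(4*I*pi/5) + 2*exp(2*I*pi/5))*conj(exp(4*I*pi/5)) + 1*(2*exp(-2*I*pi/5) + 3*exp(-4*I*pi/5) + exp(2*I*pi/5) + 3*exp(4*I*pi/5))*conj(exp(-4*I*pi/5)) + 1*(3*exp(-2*I*pi/5) + exp(-4*I*pi/5) + 2*exp(4*I*pi/5) + 3*exp(2*I*pi/5))*conj(exp(-2*I*pi/5))]
      = (1/5)[(9) + (3 + 3*exp(-4*I*pi/5) + exp(2*I*pi/5) + 2*exp(4*I*pi/5)) + (3 + 2*exp(-2*I*pi/5) + exp(4*I*pi/5) + 3*exp(2*I*pi/5)) + (3 + 3*exp(-2*I*pi/5) + exp(-4*I*pi/5) + 2*exp(2*I*pi/5)) + (3 + 2*exp(-4*I*pi/5) + exp(-2*I*pi/5) + 3*exp(4*I*pi/5))] = 15/5 = 3
  <chi_rho, chi_2> = (1/5)[1*(9)*conj(1) + 1*(3*exp(-2*I*pi/5) + 2*exp(-4*I*pi/5) + exp(4*I*pi/5) + 3*exp(2*I*pi/5))*conj(exp(4*I*pi/5)) + 1*(3*exp(-4*I*pi/5) + exp(-2*I*pi/5) + 3*exp(4*I*pi/5) + 2*exp(2*I*pi/5))*conj(exp(-2*I*pi/5)) + 1*(2*exp(-2*I*pi/5) + 3*exp(-4*I*pi/5) + exp(2*I*pi/5) + 3*exp(4*I*pi/5))*conj(exp(2*I*pi/5)) + 1*(3*exp(-2*I*pi/5) + exp(-4*I*pi/5) + 2*exp(4*I*pi/5) + 3*exp(2*I*pi/5))*conj(exp(-4*I*pi/5))]
      = (1/5)[(9) + (1 + 3*exp(-2*I*pi/5) + 3*exp(4*I*pi/5) + 2*exp(2*I*pi/5)) + (1 + 3*exp(-2*I*pi/5) + 3*exp(-4*I*pi/5) + 2*exp(4*I*pi/5)) + (1 + 2*exp(-4*I*pi/5) + 3*exp(4*I*pi/5) + 3*exp(2*I*pi/5)) + (1 + 2*exp(-2*I*pi/5) + 3*exp(-4*I*pi/5) + 3*exp(2*I*pi/5))] = 5/5 = 1
  <chi_rho, chi_3> = (1/5)[1*(9)*conj(1) + 1*(3*exp(-2*I*pi/5) + 2*exp(-4*I*pi/5) + exp(4*I*pi/5) + 3*exp(2*I*pi/5))*conj(exp(-4*I*pi/5)) + 1*(3*exp(-4*I*pi/5) + exp(-2*I*pi/5) + 3*exp(4*I*pi/5) + 2*exp(2*I*pi/5))*conj(exp(2*I*pi/5)) + 1*(2*exp(-2*I*pi/5) + 3*exp(-4*I*pi/5) + exp(2*I*pi/5) + 3*exp(4*I*pi/5))*conj(exp(-2*I*pi/5)) + 1*(3*exp(-2*I*pi/5) + exp(-4*I*pi/5) + 2*exp(4*I*pi/5) + 3*exp(2*I*pi/5))*conj(exp(4*I*pi/5))]
      = (1/5)[(9) + (2 + 3*exp(-4*I*pi/5) + exp(-2*I*pi/5) + 3*exp(2*I*pi/5)) + (2 + exp(-4*I*pi/5) + 3*exp(4*I*pi/5) + 3*exp(2*I*pi/5)) + (2 + 3*exp(-2*I*pi/5) + 3*exp(-4*I*pi/5) + exp(4*I*pi/5)) + (2 + 3*exp(-2*I*pi/5) + exp(2*I*pi/5) + 3*exp(4*I*pi/5))] = 10/5 = 2
  <chi_rho, chi_4> = (1/5)[1*(9)*conj(1) + 1*(3*exp(-2*I*pi/5) + 2*exp(-4*I*pi/5) + exp(4*I*pi/5) + 3*exp(2*I*pi/5))*conj(exp(-2*I*pi/5)) + 1*(3*exp(-4*I*pi/5) + exp(-2*I*pi/5) + 3*exp(4*I*pi/5) + 2*exp(2*I*pi/5))*conj(exp(-4*I*pi/5)) + 1*(2*exp(-2*I*pi/5) + 3*exp(-4*I*pi/5) + exp(2*I*pi/5) + 3*exp(4*I*pi/5))*conj(exp(4*I*pi/5)) + 1*(3*exp(-2*I*pi/5) + exp(-4*I*pi/5) + 2*exp(4*I*pi/5) + 3*exp(2*I*pi/5))*conj(exp(2*I*pi/5))]
      = (1/5)[(9) + (3 + 2*exp(-2*I*pi/5) + exp(-4*I*pi/5) + 3*exp(4*I*pi/5)) + (3 + 3*exp(-2*I*pi/5) + 2*exp(-4*I*pi/5) + exp(2*I*pi/5)) + (3 + exp(-2*I*pi/5) + 2*exp(4*I*pi/5) + 3*exp(2*I*pi/5)) + (3 + 3*exp(-4*I*pi/5) + exp(4*I*pi/5) + 2*exp(2*I*pi/5))] = 15/5 = 3
(Exp terms are combined using exp(i*s)*conj(exp(i*t)) = exp(i*(s-t)), and sums of them are collapsed using the identity that for every m > 1 the m distinct m-th roots of unity sum to 0, e.g. 1 + exp(2*I*pi/3) + exp(-2*I*pi/3) = 0.)
Dimension check: dim(rho) = sum (mult * dim) = 0*1 + 3*1 + 1*1 + 2*1 + 3*1 = 9 = chi_rho(e) = 9.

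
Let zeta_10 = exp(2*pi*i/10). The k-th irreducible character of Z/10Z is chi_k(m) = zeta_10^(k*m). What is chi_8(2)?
chi_8(2) = zeta_10^16 = exp(-4*I*pi/5)

Solution. chi_8(2) = zeta_10^(8*2) = zeta_10^16. Since zeta_10^10 = 1, this equals zeta_10^6 = exp(2*pi*i*6/10) = exp(-4*I*pi/5).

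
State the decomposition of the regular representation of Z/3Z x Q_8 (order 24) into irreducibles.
Each irreducible V_i of dimension d_i appears with multiplicity d_i, i.e. rho_reg = (direct sum over all irreducibles V_i) d_i V_i. The irreducible dimensions for Z/3Z x Q_8 are 1, 1, 1, 1, 1, 1, 1, 1, 1, 1, 1, 1, 2, 2, 2: 12 irreducibles of dimension 1, each with multiplicity 1; 3 irreducibles of dimension 2, each with multiplicity 2. Total dimension 12*1*1 + 3*2*2 = 24 = |G|.

Reasoning: General theorem: in the regular representation of a finite group G, each irreducible appears with multiplicity equal to its dimension. Check: dim(rho_reg) = sum d_i^2 = 1 + 1 + 1 + 1 + 1 + 1 + 1 + 1 + 1 + 1 + 1 + 1 + 4 + 4 + 4 = 24 = |G|.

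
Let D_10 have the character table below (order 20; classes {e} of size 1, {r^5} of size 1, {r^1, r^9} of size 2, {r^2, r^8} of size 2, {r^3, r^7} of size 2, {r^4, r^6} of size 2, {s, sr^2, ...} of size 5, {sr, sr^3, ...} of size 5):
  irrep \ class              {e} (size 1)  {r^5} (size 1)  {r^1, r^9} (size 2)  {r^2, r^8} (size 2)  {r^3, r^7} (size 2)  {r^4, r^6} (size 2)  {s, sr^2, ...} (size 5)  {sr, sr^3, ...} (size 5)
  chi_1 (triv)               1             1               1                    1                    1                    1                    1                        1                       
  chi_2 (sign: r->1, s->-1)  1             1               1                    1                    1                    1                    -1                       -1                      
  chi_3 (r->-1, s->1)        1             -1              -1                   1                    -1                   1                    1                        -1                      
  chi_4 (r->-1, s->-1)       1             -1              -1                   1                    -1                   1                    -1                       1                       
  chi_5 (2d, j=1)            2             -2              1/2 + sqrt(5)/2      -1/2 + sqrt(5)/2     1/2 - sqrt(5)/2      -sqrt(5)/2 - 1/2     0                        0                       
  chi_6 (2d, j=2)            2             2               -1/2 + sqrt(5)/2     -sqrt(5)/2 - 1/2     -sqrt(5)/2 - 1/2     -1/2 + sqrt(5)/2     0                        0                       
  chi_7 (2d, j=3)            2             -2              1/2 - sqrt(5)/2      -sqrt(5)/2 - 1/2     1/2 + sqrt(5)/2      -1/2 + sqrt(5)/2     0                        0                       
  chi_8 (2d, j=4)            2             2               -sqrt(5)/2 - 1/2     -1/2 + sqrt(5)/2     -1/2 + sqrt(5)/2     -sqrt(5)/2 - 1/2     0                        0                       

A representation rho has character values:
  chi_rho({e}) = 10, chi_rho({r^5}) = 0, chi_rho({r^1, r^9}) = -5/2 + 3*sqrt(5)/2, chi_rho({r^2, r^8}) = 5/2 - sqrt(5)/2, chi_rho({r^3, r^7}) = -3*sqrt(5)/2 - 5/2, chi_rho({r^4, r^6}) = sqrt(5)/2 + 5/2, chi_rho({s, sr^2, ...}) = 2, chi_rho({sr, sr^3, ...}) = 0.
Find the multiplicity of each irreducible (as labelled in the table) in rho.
Multiplicities: chi_1: 1, chi_2: 0, chi_3: 2, chi_4: 1, chi_5: 1, chi_6: 2, chi_7: 0, chi_8: 0.

Solution. Use <chi_rho, chi> = (1/|G|) sum_C |C| * chi_rho(C) * conj(chi(C)) with |G| = 20 for each irreducible chi in the table:
  <chi_rho, chi_1> = (1/20)[1*(10)*conj(1) + 1*(0)*conj(1) + 2*(-5/2 + 3*sqrt(5)/2)*conj(1) + 2*(5/2 - sqrt(5)/2)*conj(1) + 2*(-3*sqrt(5)/2 - 5/2)*conj(1) + 2*(sqrt(5)/2 + 5/2)*conj(1) + 5*(2)*conj(1) + 5*(0)*conj(1)]
      = (1/20)[(10) + (0) + (-5 + 3*sqrt(5)) + (5 - sqrt(5)) + (-3*sqrt(5) - 5) + (sqrt(5) + 5) + (10) + (0)] = 20/20 = 1
  <chi_rho, chi_2> = (1/20)[1*(10)*conj(1) + 1*(0)*conj(1) + 2*(-5/2 + 3*sqrt(5)/2)*conj(1) + 2*(5/2 - sqrt(5)/2)*conj(1) + 2*(-3*sqrt(5)/2 - 5/2)*conj(1) + 2*(sqrt(5)/2 + 5/2)*conj(1) + 5*(2)*conj(-1) + 5*(0)*conj(-1)]
      = (1/20)[(10) + (0) + (-5 + 3*sqrt(5)) + (5 - sqrt(5)) + (-3*sqrt(5) - 5) + (sqrt(5) + 5) + (-10) + (0)] = 0/20 = 0
  <chi_rho, chi_3> = (1/20)[1*(10)*conj(1) + 1*(0)*conj(-1) + 2*(-5/2 + 3*sqrt(5)/2)*conj(-1) + 2*(5/2 - sqrt(5)/2)*conj(1) + 2*(-3*sqrt(5)/2 - 5/2)*conj(-1) + 2*(sqrt(5)/2 + 5/2)*conj(1) + 5*(2)*conj(1) + 5*(0)*conj(-1)]
      = (1/20)[(10) + (0) + (5 - 3*sqrt(5)) + (5 - sqrt(5)) + (5 + 3*sqrt(5)) + (sqrt(5) + 5) + (10) + (0)] = 40/20 = 2
  <chi_rho, chi_4> = (1/20)[1*(10)*conj(1) + 1*(0)*conj(-1) + 2*(-5/2 + 3*sqrt(5)/2)*conj(-1) + 2*(5/2 - sqrt(5)/2)*conj(1) + 2*(-3*sqrt(5)/2 - 5/2)*conj(-1) + 2*(sqrt(5)/2 + 5/2)*conj(1) + 5*(2)*conj(-1) + 5*(0)*conj(1)]
      = (1/20)[(10) + (0) + (5 - 3*sqrt(5)) + (5 - sqrt(5)) + (5 + 3*sqrt(5)) + (sqrt(5) + 5) + (-10) + (0)] = 20/20 = 1
  <chi_rho, chi_5> = (1/20)[1*(10)*conj(2) + 1*(0)*conj(-2) + 2*(-5/2 + 3*sqrt(5)/2)*conj(1/2 + sqrt(5)/2) + 2*(5/2 - sqrt(5)/2)*conj(-1/2 + sqrt(5)/2) + 2*(-3*sqrt(5)/2 - 5/2)*conj(1/2 - sqrt(5)/2) + 2*(sqrt(5)/2 + 5/2)*conj(-sqrt(5)/2 - 1/2) + 5*(2)*conj(0) + 5*(0)*conj(0)]
      = (1/20)[(20) + (0) + (5 - sqrt(5)) + (-5 + 3*sqrt(5)) + (sqrt(5) + 5) + (-3*sqrt(5) - 5) + (0) + (0)] = 20/20 = 1
  <chi_rho, chi_6> = (1/20)[1*(10)*conj(2) + 1*(0)*conj(2) + 2*(-5/2 + 3*sqrt(5)/2)*conj(-1/2 + sqrt(5)/2) + 2*(5/2 - sqrt(5)/2)*conj(-sqrt(5)/2 - 1/2) + 2*(-3*sqrt(5)/2 - 5/2)*conj(-sqrt(5)/2 - 1/2) + 2*(sqrt(5)/2 + 5/2)*conj(-1/2 + sqrt(5)/2) + 5*(2)*conj(0) + 5*(0)*conj(0)]
      = (1/20)[(20) + (0) + (10 - 4*sqrt(5)) + (-2*sqrt(5)) + (4*sqrt(5) + 10) + (2*sqrt(5)) + (0) + (0)] = 40/20 = 2
  <chi_rho, chi_7> = (1/20)[1*(10)*conj(2) + 1*(0)*conj(-2) + 2*(-5/2 + 3*sqrt(5)/2)*conj(1/2 - sqrt(5)/2) + 2*(5/2 - sqrt(5)/2)*conj(-sqrt(5)/2 - 1/2) + 2*(-3*sqrt(5)/2 - 5/2)*conj(1/2 + sqrt(5)/2) + 2*(sqrt(5)/2 + 5/2)*conj(-1/2 + sqrt(5)/2) + 5*(2)*conj(0) + 5*(0)*conj(0)]
      = (1/20)[(20) + (0) + (-10 + 4*sqrt(5)) + (-2*sqrt(5)) + (-10 - 4*sqrt(5)) + (2*sqrt(5)) + (0) + (0)] = 0/20 = 0
  <chi_rho, chi_8> = (1/20)[1*(10)*conj(2) + 1*(0)*conj(2) + 2*(-5/2 + 3*sqrt(5)/2)*conj(-sqrt(5)/2 - 1/2) + 2*(5/2 - sqrt(5)/2)*conj(-1/2 + sqrt(5)/2) + 2*(-3*sqrt(5)/2 - 5/2)*conj(-1/2 + sqrt(5)/2) + 2*(sqrt(5)/2 + 5/2)*conj(-sqrt(5)/2 - 1/2) + 5*(2)*conj(0) + 5*(0)*conj(0)]
      = (1/20)[(20) + (0) + (-5 + sqrt(5)) + (-5 + 3*sqrt(5)) + (-5 - sqrt(5)) + (-3*sqrt(5) - 5) + (0) + (0)] = 0/20 = 0
Dimension check: dim(rho) = sum (mult * dim) = 1*1 + 0*1 + 2*1 + 1*1 + 1*2 + 2*2 + 0*2 + 0*2 = 10 = chi_rho(e) = 10.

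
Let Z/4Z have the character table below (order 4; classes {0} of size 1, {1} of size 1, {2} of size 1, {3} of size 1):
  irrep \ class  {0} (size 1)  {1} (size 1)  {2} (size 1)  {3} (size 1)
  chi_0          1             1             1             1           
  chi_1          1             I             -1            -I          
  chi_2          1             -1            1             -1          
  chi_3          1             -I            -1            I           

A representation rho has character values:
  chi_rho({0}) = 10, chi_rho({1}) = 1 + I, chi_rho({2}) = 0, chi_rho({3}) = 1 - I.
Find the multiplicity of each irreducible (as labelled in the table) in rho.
Multiplicities: chi_0: 3, chi_1: 3, chi_2: 2, chi_3: 2.

Justification: Use <chi_rho, chi> = (1/|G|) sum_C |C| * chi_rho(C) * conj(chi(C)) with |G| = 4 for each irreducible chi in the table:
  <chi_rho, chi_0> = (1/4)[1*(10)*conj(1) + 1*(1 + I)*conj(1) + 1*(0)*conj(1) + 1*(1 - I)*conj(1)]
      = (1/4)[(10) + (1 + I) + (0) + (1 - I)] = 12/4 = 3
  <chi_rho, chi_1> = (1/4)[1*(10)*conj(1) + 1*(1 + I)*conj(I) + 1*(0)*conj(-1) + 1*(1 - I)*conj(-I)]
      = (1/4)[(10) + (1 - I) + (0) + (1 + I)] = 12/4 = 3
  <chi_rho, chi_2> = (1/4)[1*(10)*conj(1) + 1*(1 + I)*conj(-1) + 1*(0)*conj(1) + 1*(1 - I)*conj(-1)]
      = (1/4)[(10) + (-1 - I) + (0) + (-1 + I)] = 8/4 = 2
  <chi_rho, chi_3> = (1/4)[1*(10)*conj(1) + 1*(1 + I)*conj(-I) + 1*(0)*conj(-1) + 1*(1 - I)*conj(I)]
      = (1/4)[(10) + (-1 + I) + (0) + (-1 - I)] = 8/4 = 2
(Exp terms are combined using exp(i*s)*conj(exp(i*t)) = exp(i*(s-t)), and sums of them are collapsed using the identity that for every m > 1 the m distinct m-th roots of unity sum to 0, e.g. 1 + exp(2*I*pi/3) + exp(-2*I*pi/3) = 0.)
Dimension check: dim(rho) = sum (mult * dim) = 3*1 + 3*1 + 2*1 + 2*1 = 10 = chi_rho(e) = 10.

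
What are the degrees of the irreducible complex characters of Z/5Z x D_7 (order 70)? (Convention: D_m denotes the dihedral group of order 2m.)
Dimensions: 1, 1, 1, 1, 1, 1, 1, 1, 1, 1, 2, 2, 2, 2, 2, 2, 2, 2, 2, 2, 2, 2, 2, 2, 2

Why: There are 25 irreducibles (= number of conjugacy classes). Their dimensions d_i satisfy sum d_i^2 = |G| = 70: 1 + 1 + 1 + 1 + 1 + 1 + 1 + 1 + 1 + 1 + 4 + 4 + 4 + 4 + 4 + 4 + 4 + 4 + 4 + 4 + 4 + 4 + 4 + 4 + 4 = 70. (For the product with Z/5Z: each of the 5 1-dim characters of Z/5Z tensors with each irrep of D_7, giving 5 copies of each D_7-dimension.)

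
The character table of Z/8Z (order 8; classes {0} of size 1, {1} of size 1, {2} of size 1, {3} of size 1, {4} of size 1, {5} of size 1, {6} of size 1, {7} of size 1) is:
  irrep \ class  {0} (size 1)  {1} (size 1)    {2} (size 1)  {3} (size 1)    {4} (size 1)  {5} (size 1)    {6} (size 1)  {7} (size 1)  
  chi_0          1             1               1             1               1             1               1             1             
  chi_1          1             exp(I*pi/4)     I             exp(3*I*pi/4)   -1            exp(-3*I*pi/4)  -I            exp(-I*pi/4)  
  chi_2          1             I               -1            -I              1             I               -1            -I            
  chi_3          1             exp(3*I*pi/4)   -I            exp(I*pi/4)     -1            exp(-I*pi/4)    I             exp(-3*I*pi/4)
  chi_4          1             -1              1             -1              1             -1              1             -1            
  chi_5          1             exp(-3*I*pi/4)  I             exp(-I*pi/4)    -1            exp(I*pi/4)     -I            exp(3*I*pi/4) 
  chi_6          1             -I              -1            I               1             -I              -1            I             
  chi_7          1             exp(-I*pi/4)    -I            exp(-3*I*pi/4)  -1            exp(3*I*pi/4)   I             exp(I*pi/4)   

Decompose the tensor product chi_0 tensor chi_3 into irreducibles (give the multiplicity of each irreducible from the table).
chi_0 tensor chi_3 = chi_3 (all other irreducibles have multiplicity 0).

Argument: The character of a tensor product is the pointwise product (chi_0 * chi_3)(C) = chi_0(C) * chi_3(C):
  {0}: (1)*(1), {1}: (1)*(exp(3*I*pi/4)), {2}: (1)*(-I), {3}: (1)*(exp(I*pi/4)), {4}: (1)*(-1), {5}: (1)*(exp(-I*pi/4)), {6}: (1)*(I), {7}: (1)*(exp(-3*I*pi/4))
so (chi_0 * chi_3) takes values
  {0} -> 1, {1} -> exp(3*I*pi/4), {2} -> -I, {3} -> exp(I*pi/4), {4} -> -1, {5} -> exp(-I*pi/4), {6} -> I, {7} -> exp(-3*I*pi/4).
Now take the inner product of this character with each irreducible chi from the table, <chi_0*chi_3, chi> = (1/8) sum_C |C| (chi_0*chi_3)(C) conj(chi(C)):
  <chi_0*chi_3, chi_0> = (1/8)[1*(1)*conj(1) + 1*(exp(3*I*pi/4))*conj(1) + 1*(-I)*conj(1) + 1*(exp(I*pi/4))*conj(1) + 1*(-1)*conj(1) + 1*(exp(-I*pi/4))*conj(1) + 1*(I)*conj(1) + 1*(exp(-3*I*pi/4))*conj(1)]
      = (1/8)[(1) + (exp(3*I*pi/4)) + (-I) + (exp(I*pi/4)) + (-1) + (exp(-I*pi/4)) + (I) + (exp(-3*I*pi/4))] = 0/8 = 0
  <chi_0*chi_3, chi_1> = (1/8)[1*(1)*conj(1) + 1*(exp(3*I*pi/4))*conj(exp(I*pi/4)) + 1*(-I)*conj(I) + 1*(exp(I*pi/4))*conj(exp(3*I*pi/4)) + 1*(-1)*conj(-1) + 1*(exp(-I*pi/4))*conj(exp(-3*I*pi/4)) + 1*(I)*conj(-I) + 1*(exp(-3*I*pi/4))*conj(exp(-I*pi/4))]
      = (1/8)[(1) + (I) + (-1) + (-I) + (1) + (I) + (-1) + (-I)] = 0/8 = 0
  <chi_0*chi_3, chi_2> = (1/8)[1*(1)*conj(1) + 1*(exp(3*I*pi/4))*conj(I) + 1*(-I)*conj(-1) + 1*(exp(I*pi/4))*conj(-I) + 1*(-1)*conj(1) + 1*(exp(-I*pi/4))*conj(I) + 1*(I)*conj(-1) + 1*(exp(-3*I*pi/4))*conj(-I)]
      = (1/8)[(1) + (-exp(-3*I*pi/4)) + (I) + (exp(3*I*pi/4)) + (-1) + (-exp(I*pi/4)) + (-I) + (exp(-I*pi/4))] = 0/8 = 0
  <chi_0*chi_3, chi_3> = (1/8)[1*(1)*conj(1) + 1*(exp(3*I*pi/4))*conj(exp(3*I*pi/4)) + 1*(-I)*conj(-I) + 1*(exp(I*pi/4))*conj(exp(I*pi/4)) + 1*(-1)*conj(-1) + 1*(exp(-I*pi/4))*conj(exp(-I*pi/4)) + 1*(I)*conj(I) + 1*(exp(-3*I*pi/4))*conj(exp(-3*I*pi/4))]
      = (1/8)[(1) + (1) + (1) + (1) + (1) + (1) + (1) + (1)] = 8/8 = 1
  <chi_0*chi_3, chi_4> = (1/8)[1*(1)*conj(1) + 1*(exp(3*I*pi/4))*conj(-1) + 1*(-I)*conj(1) + 1*(exp(I*pi/4))*conj(-1) + 1*(-1)*conj(1) + 1*(exp(-I*pi/4))*conj(-1) + 1*(I)*conj(1) + 1*(exp(-3*I*pi/4))*conj(-1)]
      = (1/8)[(1) + (-exp(3*I*pi/4)) + (-I) + (-exp(I*pi/4)) + (-1) + (-exp(-I*pi/4)) + (I) + (-exp(-3*I*pi/4))] = 0/8 = 0
  <chi_0*chi_3, chi_5> = (1/8)[1*(1)*conj(1) + 1*(exp(3*I*pi/4))*conj(exp(-3*I*pi/4)) + 1*(-I)*conj(I) + 1*(exp(I*pi/4))*conj(exp(-I*pi/4)) + 1*(-1)*conj(-1) + 1*(exp(-I*pi/4))*conj(exp(I*pi/4)) + 1*(I)*conj(-I) + 1*(exp(-3*I*pi/4))*conj(exp(3*I*pi/4))]
      = (1/8)[(1) + (-I) + (-1) + (I) + (1) + (-I) + (-1) + (I)] = 0/8 = 0
  <chi_0*chi_3, chi_6> = (1/8)[1*(1)*conj(1) + 1*(exp(3*I*pi/4))*conj(-I) + 1*(-I)*conj(-1) + 1*(exp(I*pi/4))*conj(I) + 1*(-1)*conj(1) + 1*(exp(-I*pi/4))*conj(-I) + 1*(I)*conj(-1) + 1*(exp(-3*I*pi/4))*conj(I)]
      = (1/8)[(1) + (exp(-3*I*pi/4)) + (I) + (-exp(3*I*pi/4)) + (-1) + (exp(I*pi/4)) + (-I) + (-exp(-I*pi/4))] = 0/8 = 0
  <chi_0*chi_3, chi_7> = (1/8)[1*(1)*conj(1) + 1*(exp(3*I*pi/4))*conj(exp(-I*pi/4)) + 1*(-I)*conj(-I) + 1*(exp(I*pi/4))*conj(exp(-3*I*pi/4)) + 1*(-1)*conj(-1) + 1*(exp(-I*pi/4))*conj(exp(3*I*pi/4)) + 1*(I)*conj(I) + 1*(exp(-3*I*pi/4))*conj(exp(I*pi/4))]
      = (1/8)[(1) + (-1) + (1) + (-1) + (1) + (-1) + (1) + (-1)] = 0/8 = 0
(Exp terms are combined using exp(i*s)*conj(exp(i*t)) = exp(i*(s-t)), and sums of them are collapsed using the identity that for every m > 1 the m distinct m-th roots of unity sum to 0, e.g. 1 + exp(2*I*pi/3) + exp(-2*I*pi/3) = 0.)
Hence the multiplicities are chi_3: 1. Dimension check: dim(chi_0)*dim(chi_3) = 1*1 = 1 and sum (mult * dim) = 1*1 = 1.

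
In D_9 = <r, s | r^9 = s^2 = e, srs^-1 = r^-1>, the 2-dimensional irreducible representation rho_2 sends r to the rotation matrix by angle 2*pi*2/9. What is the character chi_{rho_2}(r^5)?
chi_{rho_2}(r^5) = 2*cos(2*pi*2*5/9) = 2*cos(20*pi/9)

Why: rho_2(r^5) is rotation by angle 2*pi*2*5/9, whose trace is 2*cos(2*pi*2*5/9) = 2*cos(20*pi/9).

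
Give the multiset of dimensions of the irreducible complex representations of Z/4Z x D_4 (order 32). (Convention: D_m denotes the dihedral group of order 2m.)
Dimensions: 1, 1, 1, 1, 1, 1, 1, 1, 1, 1, 1, 1, 1, 1, 1, 1, 2, 2, 2, 2

Details: There are 20 irreducibles (= number of conjugacy classes). Their dimensions d_i satisfy sum d_i^2 = |G| = 32: 1 + 1 + 1 + 1 + 1 + 1 + 1 + 1 + 1 + 1 + 1 + 1 + 1 + 1 + 1 + 1 + 4 + 4 + 4 + 4 = 32. (For the product with Z/4Z: each of the 4 1-dim characters of Z/4Z tensors with each irrep of D_4, giving 4 copies of each D_4-dimension.)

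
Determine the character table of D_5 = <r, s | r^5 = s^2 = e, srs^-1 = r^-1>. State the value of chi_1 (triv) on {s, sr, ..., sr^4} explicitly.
Conjugacy classes: {e} of size 1, {r^1, r^4} of size 2, {r^2, r^3} of size 2, {s, sr, ..., sr^4} of size 5.
Character table:
  irrep \ class              {e} (size 1)  {r^1, r^4} (size 2)  {r^2, r^3} (size 2)  {s, sr, ..., sr^4} (size 5)
  chi_1 (triv)               1             1                    1                    1                          
  chi_2 (sign: r->1, s->-1)  1             1                    1                    -1                         
  chi_3 (2d, j=1)            2             -1/2 + sqrt(5)/2     -sqrt(5)/2 - 1/2     0                          
  chi_4 (2d, j=2)            2             -sqrt(5)/2 - 1/2     -1/2 + sqrt(5)/2     0                          

Spot check: chi_1 (triv) on {s, sr, ..., sr^4} = 1.

Proof sketch: D_5 has order 2*5 = 10 with 4 conjugacy classes, hence 4 irreducibles. Sum of squared dims 1 + 1 + 4 + 4 = 10 = |G|. Linear characters come from the abelianisation; the 2-dimensional irreps have character r^k -> 2*cos(2*pi*j*k/5), reflections -> 0.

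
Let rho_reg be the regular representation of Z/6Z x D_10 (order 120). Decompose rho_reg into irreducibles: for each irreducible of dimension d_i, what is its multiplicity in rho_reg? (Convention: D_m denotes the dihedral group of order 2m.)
Each irreducible V_i of dimension d_i appears with multiplicity d_i, i.e. rho_reg = (direct sum over all irreducibles V_i) d_i V_i. The irreducible dimensions for Z/6Z x D_10 are 1, 1, 1, 1, 1, 1, 1, 1, 1, 1, 1, 1, 1, 1, 1, 1, 1, 1, 1, 1, 1, 1, 1, 1, 2, 2, 2, 2, 2, 2, 2, 2, 2, 2, 2, 2, 2, 2, 2, 2, 2, 2, 2, 2, 2, 2, 2, 2: 24 irreducibles of dimension 1, each with multiplicity 1; 24 irreducibles of dimension 2, each with multiplicity 2. Total dimension 24*1*1 + 24*2*2 = 120 = |G|.

Argument: General theorem: in the regular representation of a finite group G, each irreducible appears with multiplicity equal to its dimension. Check: dim(rho_reg) = sum d_i^2 = 1 + 1 + 1 + 1 + 1 + 1 + 1 + 1 + 1 + 1 + 1 + 1 + 1 + 1 + 1 + 1 + 1 + 1 + 1 + 1 + 1 + 1 + 1 + 1 + 4 + 4 + 4 + 4 + 4 + 4 + 4 + 4 + 4 + 4 + 4 + 4 + 4 + 4 + 4 + 4 + 4 + 4 + 4 + 4 + 4 + 4 + 4 + 4 = 120 = |G|.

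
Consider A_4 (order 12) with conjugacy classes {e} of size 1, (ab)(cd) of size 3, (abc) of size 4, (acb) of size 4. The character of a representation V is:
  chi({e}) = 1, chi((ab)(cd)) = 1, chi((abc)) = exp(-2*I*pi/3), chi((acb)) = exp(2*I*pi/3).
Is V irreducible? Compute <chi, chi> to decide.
Irreducible: <chi, chi> = 1.

Working: <chi, chi> = (1/|G|) sum_C |C| * |chi(C)|^2 = (1/12)[1*|1|^2 + 3*|1|^2 + 4*|exp(-2*I*pi/3)|^2 + 4*|exp(2*I*pi/3)|^2]
  = (1/12)[(1) + (3) + (4) + (4)] = 12/12 = 1.
(Exp terms are combined using exp(i*s)*conj(exp(i*t)) = exp(i*(s-t)), and sums of them are collapsed using the identity that for every m > 1 the m distinct m-th roots of unity sum to 0, e.g. 1 + exp(2*I*pi/3) + exp(-2*I*pi/3) = 0.)
A character is irreducible iff <chi, chi> = 1, so this representation is irreducible.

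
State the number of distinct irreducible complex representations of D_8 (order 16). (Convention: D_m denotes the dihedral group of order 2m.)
7

Derivation: The number of irreducible complex representations of a finite group equals its number of conjugacy classes. D_8 has 7 conjugacy classes (n/2 + 3 for n even), so D_8 (order 16) has exactly 7 irreducible complex representations.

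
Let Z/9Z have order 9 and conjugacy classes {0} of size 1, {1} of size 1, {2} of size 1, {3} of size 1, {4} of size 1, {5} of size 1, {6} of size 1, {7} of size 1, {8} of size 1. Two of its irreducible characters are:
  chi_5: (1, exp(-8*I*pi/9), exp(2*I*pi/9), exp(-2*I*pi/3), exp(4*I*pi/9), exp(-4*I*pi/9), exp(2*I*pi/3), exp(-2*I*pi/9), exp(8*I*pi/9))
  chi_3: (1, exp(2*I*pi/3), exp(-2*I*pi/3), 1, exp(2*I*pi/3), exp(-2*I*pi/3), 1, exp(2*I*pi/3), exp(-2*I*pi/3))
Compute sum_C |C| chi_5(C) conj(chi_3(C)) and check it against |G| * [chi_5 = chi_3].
Sum = 0; so <chi_5, chi_3> = 0 (distinct irreducibles are orthogonal).

Justification: Compute term by term over conjugacy classes (|C| * chi_5(C) * conj(chi_3(C))):
  1*(1)*conj(1) + 1*(exp(-8*I*pi/9))*conj(exp(2*I*pi/3)) + 1*(exp(2*I*pi/9))*conj(exp(-2*I*pi/3)) + 1*(exp(-2*I*pi/3))*conj(1) + 1*(exp(4*I*pi/9))*conj(exp(2*I*pi/3)) + 1*(exp(-4*I*pi/9))*conj(exp(-2*I*pi/3)) + 1*(exp(2*I*pi/3))*conj(1) + 1*(exp(-2*I*pi/9))*conj(exp(2*I*pi/3)) + 1*(exp(8*I*pi/9))*conj(exp(-2*I*pi/3))
  = (1) + (exp(4*I*pi/9)) + (exp(8*I*pi/9)) + (exp(-2*I*pi/3)) + (exp(-2*I*pi/9)) + (exp(2*I*pi/9)) + (exp(2*I*pi/3)) + (exp(-8*I*pi/9)) + (exp(-4*I*pi/9))
  = 0.
(Exp terms are combined using exp(i*s)*conj(exp(i*t)) = exp(i*(s-t)), and sums of them are collapsed using the identity that for every m > 1 the m distinct m-th roots of unity sum to 0, e.g. 1 + exp(2*I*pi/3) + exp(-2*I*pi/3) = 0.)
Dividing by |G| = 9 gives 0/9 = 0, matching the row-orthogonality relation <chi_5, chi_3> = [chi_5 = chi_3].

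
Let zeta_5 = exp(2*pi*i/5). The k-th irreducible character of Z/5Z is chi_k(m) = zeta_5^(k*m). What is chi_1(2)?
chi_1(2) = zeta_5^2 = exp(4*I*pi/5)

Explanation: chi_1(2) = zeta_5^(1*2) = zeta_5^2. Since zeta_5^5 = 1, this equals zeta_5^2 = exp(2*pi*i*2/5) = exp(4*I*pi/5).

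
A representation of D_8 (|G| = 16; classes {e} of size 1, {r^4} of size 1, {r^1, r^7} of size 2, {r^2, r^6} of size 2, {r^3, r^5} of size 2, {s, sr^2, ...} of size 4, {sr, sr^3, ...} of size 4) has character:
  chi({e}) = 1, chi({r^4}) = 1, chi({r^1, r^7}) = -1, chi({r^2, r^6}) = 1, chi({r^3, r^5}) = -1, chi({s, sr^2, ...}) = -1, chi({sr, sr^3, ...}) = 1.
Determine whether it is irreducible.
Irreducible: <chi, chi> = 1.

Reasoning: <chi, chi> = (1/|G|) sum_C |C| * |chi(C)|^2 = (1/16)[1*|1|^2 + 1*|1|^2 + 2*|-1|^2 + 2*|1|^2 + 2*|-1|^2 + 4*|-1|^2 + 4*|1|^2]
  = (1/16)[(1) + (1) + (2) + (2) + (2) + (4) + (4)] = 16/16 = 1.
A character is irreducible iff <chi, chi> = 1, so this representation is irreducible.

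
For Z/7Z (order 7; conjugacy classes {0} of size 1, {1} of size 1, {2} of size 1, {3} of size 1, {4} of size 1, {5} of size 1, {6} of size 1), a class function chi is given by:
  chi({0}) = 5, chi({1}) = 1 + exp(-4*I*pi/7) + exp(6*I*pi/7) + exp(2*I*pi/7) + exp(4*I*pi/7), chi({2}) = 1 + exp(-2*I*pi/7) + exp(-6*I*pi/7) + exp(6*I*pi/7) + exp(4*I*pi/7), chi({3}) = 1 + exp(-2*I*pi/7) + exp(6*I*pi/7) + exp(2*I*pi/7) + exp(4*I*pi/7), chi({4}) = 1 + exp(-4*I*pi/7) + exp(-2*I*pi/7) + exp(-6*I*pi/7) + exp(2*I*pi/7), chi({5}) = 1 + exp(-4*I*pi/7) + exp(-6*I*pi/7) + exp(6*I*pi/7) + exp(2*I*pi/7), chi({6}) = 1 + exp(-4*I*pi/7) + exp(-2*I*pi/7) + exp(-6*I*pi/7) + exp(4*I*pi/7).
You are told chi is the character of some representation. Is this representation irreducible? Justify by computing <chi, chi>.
Not irreducible (reducible): <chi, chi> = 5 > 1.

Solution. <chi, chi> = (1/|G|) sum_C |C| * |chi(C)|^2 = (1/7)[1*|5|^2 + 1*|1 + exp(-4*I*pi/7) + exp(6*I*pi/7) + exp(2*I*pi/7) + exp(4*I*pi/7)|^2 + 1*|1 + exp(-2*I*pi/7) + exp(-6*I*pi/7) + exp(6*I*pi/7) + exp(4*I*pi/7)|^2 + 1*|1 + exp(-2*I*pi/7) + exp(6*I*pi/7) + exp(2*I*pi/7) + exp(4*I*pi/7)|^2 + 1*|1 + exp(-4*I*pi/7) + exp(-2*I*pi/7) + exp(-6*I*pi/7) + exp(2*I*pi/7)|^2 + 1*|1 + exp(-4*I*pi/7) + exp(-6*I*pi/7) + exp(6*I*pi/7) + exp(2*I*pi/7)|^2 + 1*|1 + exp(-4*I*pi/7) + exp(-2*I*pi/7) + exp(-6*I*pi/7) + exp(4*I*pi/7)|^2]
  = (1/7)[(25) + (5 + 4*exp(-4*I*pi/7) + 3*exp(-2*I*pi/7) + 3*exp(-6*I*pi/7) + 3*exp(6*I*pi/7) + 3*exp(2*I*pi/7) + 4*exp(4*I*pi/7)) + (5 + 3*exp(-4*I*pi/7) + 3*exp(-2*I*pi/7) + 4*exp(-6*I*pi/7) + 4*exp(6*I*pi/7) + 3*exp(2*I*pi/7) + 3*exp(4*I*pi/7)) + (5 + 4*exp(-2*I*pi/7) + 3*exp(-4*I*pi/7) + 3*exp(-6*I*pi/7) + 3*exp(6*I*pi/7) + 3*exp(4*I*pi/7) + 4*exp(2*I*pi/7)) + (5 + 4*exp(-2*I*pi/7) + 3*exp(-4*I*pi/7) + 3*exp(-6*I*pi/7) + 3*exp(6*I*pi/7) + 3*exp(4*I*pi/7) + 4*exp(2*I*pi/7)) + (5 + 3*exp(-4*I*pi/7) + 3*exp(-2*I*pi/7) + 4*exp(-6*I*pi/7) + 4*exp(6*I*pi/7) + 3*exp(2*I*pi/7) + 3*exp(4*I*pi/7)) + (5 + 4*exp(-4*I*pi/7) + 3*exp(-2*I*pi/7) + 3*exp(-6*I*pi/7) + 3*exp(6*I*pi/7) + 3*exp(2*I*pi/7) + 4*exp(4*I*pi/7))] = 35/7 = 5.
(Exp terms are combined using exp(i*s)*conj(exp(i*t)) = exp(i*(s-t)), and sums of them are collapsed using the identity that for every m > 1 the m distinct m-th roots of unity sum to 0, e.g. 1 + exp(2*I*pi/3) + exp(-2*I*pi/3) = 0.)
A character is irreducible iff <chi, chi> = 1, so this representation is reducible.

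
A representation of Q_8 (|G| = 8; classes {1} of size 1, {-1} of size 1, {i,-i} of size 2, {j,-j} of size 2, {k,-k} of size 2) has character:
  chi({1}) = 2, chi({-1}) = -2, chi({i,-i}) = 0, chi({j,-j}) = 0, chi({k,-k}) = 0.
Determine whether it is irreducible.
Irreducible: <chi, chi> = 1.

Argument: <chi, chi> = (1/|G|) sum_C |C| * |chi(C)|^2 = (1/8)[1*|2|^2 + 1*|-2|^2 + 2*|0|^2 + 2*|0|^2 + 2*|0|^2]
  = (1/8)[(4) + (4) + (0) + (0) + (0)] = 8/8 = 1.
A character is irreducible iff <chi, chi> = 1, so this representation is irreducible.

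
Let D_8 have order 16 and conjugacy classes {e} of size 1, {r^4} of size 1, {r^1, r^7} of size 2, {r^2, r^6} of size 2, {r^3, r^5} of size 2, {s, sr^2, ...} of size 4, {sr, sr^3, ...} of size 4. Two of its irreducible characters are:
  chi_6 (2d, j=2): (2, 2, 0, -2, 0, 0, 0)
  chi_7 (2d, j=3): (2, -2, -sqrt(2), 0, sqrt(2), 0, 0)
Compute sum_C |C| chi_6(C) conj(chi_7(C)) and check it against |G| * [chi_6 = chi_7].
Sum = 0; so <chi_6, chi_7> = 0 (distinct irreducibles are orthogonal).

Why: Compute term by term over conjugacy classes (|C| * chi_6(C) * conj(chi_7(C))):
  1*(2)*conj(2) + 1*(2)*conj(-2) + 2*(0)*conj(-sqrt(2)) + 2*(-2)*conj(0) + 2*(0)*conj(sqrt(2)) + 4*(0)*conj(0) + 4*(0)*conj(0)
  = (4) + (-4) + (0) + (0) + (0) + (0) + (0)
  = 0.
Dividing by |G| = 16 gives 0/16 = 0, matching the row-orthogonality relation <chi_6, chi_7> = [chi_6 = chi_7].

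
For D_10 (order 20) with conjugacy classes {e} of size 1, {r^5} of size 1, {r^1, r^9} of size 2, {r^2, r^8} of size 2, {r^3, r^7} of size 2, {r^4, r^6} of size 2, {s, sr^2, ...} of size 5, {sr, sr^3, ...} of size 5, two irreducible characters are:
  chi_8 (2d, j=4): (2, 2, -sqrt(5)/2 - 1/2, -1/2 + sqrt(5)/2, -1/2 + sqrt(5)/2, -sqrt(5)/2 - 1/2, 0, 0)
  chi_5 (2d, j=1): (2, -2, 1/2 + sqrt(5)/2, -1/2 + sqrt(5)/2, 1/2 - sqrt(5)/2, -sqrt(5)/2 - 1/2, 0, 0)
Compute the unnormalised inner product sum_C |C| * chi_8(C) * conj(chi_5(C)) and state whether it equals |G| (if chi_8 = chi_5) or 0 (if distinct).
Sum = 0; so <chi_8, chi_5> = 0 (distinct irreducibles are orthogonal).

Explanation: Compute term by term over conjugacy classes (|C| * chi_8(C) * conj(chi_5(C))):
  1*(2)*conj(2) + 1*(2)*conj(-2) + 2*(-sqrt(5)/2 - 1/2)*conj(1/2 + sqrt(5)/2) + 2*(-1/2 + sqrt(5)/2)*conj(-1/2 + sqrt(5)/2) + 2*(-1/2 + sqrt(5)/2)*conj(1/2 - sqrt(5)/2) + 2*(-sqrt(5)/2 - 1/2)*conj(-sqrt(5)/2 - 1/2) + 5*(0)*conj(0) + 5*(0)*conj(0)
  = (4) + (-4) + (-3 - sqrt(5)) + (3 - sqrt(5)) + (-3 + sqrt(5)) + (sqrt(5) + 3) + (0) + (0)
  = 0.
Dividing by |G| = 20 gives 0/20 = 0, matching the row-orthogonality relation <chi_8, chi_5> = [chi_8 = chi_5].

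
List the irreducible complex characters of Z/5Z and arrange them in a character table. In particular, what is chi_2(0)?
Character table of Z/5Z (irreps indexed chi_0,...,chi_4 with chi_k(m) = zeta_5^(k*m), zeta_5 = exp(2*pi*i/5)):
  irrep \ class  {0} (size 1)  {1} (size 1)    {2} (size 1)    {3} (size 1)    {4} (size 1)  
  chi_0          1             1               1               1               1             
  chi_1          1             exp(2*I*pi/5)   exp(4*I*pi/5)   exp(-4*I*pi/5)  exp(-2*I*pi/5)
  chi_2          1             exp(4*I*pi/5)   exp(-2*I*pi/5)  exp(2*I*pi/5)   exp(-4*I*pi/5)
  chi_3          1             exp(-4*I*pi/5)  exp(2*I*pi/5)   exp(-2*I*pi/5)  exp(4*I*pi/5) 
  chi_4          1             exp(-2*I*pi/5)  exp(-4*I*pi/5)  exp(4*I*pi/5)   exp(2*I*pi/5) 

Spot check: chi_2(0) = zeta_5^(2*0) = zeta_5^0 = 1.

Derivation: Z/5Z is abelian, so all 5 irreducible complex representations are 1-dimensional. They are given by chi_k(m) = zeta_5^(k*m) for k = 0,...,4. Row orthogonality: sum_m chi_k(m) conj(chi_l(m)) = 5 * [k = l].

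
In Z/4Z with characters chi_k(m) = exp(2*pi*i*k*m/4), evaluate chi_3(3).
chi_3(3) = zeta_4^9 = I

Details: chi_3(3) = zeta_4^(3*3) = zeta_4^9. Since zeta_4^4 = 1, this equals zeta_4^1 = exp(2*pi*i*1/4) = I.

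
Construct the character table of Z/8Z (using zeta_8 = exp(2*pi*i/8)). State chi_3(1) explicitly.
Character table of Z/8Z (irreps indexed chi_0,...,chi_7 with chi_k(m) = zeta_8^(k*m), zeta_8 = exp(2*pi*i/8)):
  irrep \ class  {0} (size 1)  {1} (size 1)    {2} (size 1)  {3} (size 1)    {4} (size 1)  {5} (size 1)    {6} (size 1)  {7} (size 1)  
  chi_0          1             1               1             1               1             1               1             1             
  chi_1          1             exp(I*pi/4)     I             exp(3*I*pi/4)   -1            exp(-3*I*pi/4)  -I            exp(-I*pi/4)  
  chi_2          1             I               -1            -I              1             I               -1            -I            
  chi_3          1             exp(3*I*pi/4)   -I            exp(I*pi/4)     -1            exp(-I*pi/4)    I             exp(-3*I*pi/4)
  chi_4          1             -1              1             -1              1             -1              1             -1            
  chi_5          1             exp(-3*I*pi/4)  I             exp(-I*pi/4)    -1            exp(I*pi/4)     -I            exp(3*I*pi/4) 
  chi_6          1             -I              -1            I               1             -I              -1            I             
  chi_7          1             exp(-I*pi/4)    -I            exp(-3*I*pi/4)  -1            exp(3*I*pi/4)   I             exp(I*pi/4)   

Spot check: chi_3(1) = zeta_8^(3*1) = zeta_8^3 = exp(3*I*pi/4).

Derivation: Z/8Z is abelian, so all 8 irreducible complex representations are 1-dimensional. They are given by chi_k(m) = zeta_8^(k*m) for k = 0,...,7. Row orthogonality: sum_m chi_k(m) conj(chi_l(m)) = 8 * [k = l].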